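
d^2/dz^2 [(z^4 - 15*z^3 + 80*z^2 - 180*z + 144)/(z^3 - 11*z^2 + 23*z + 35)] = 2*(13*z^6 - 369*z^5 + 4866*z^4 - 36942*z^3 + 163533*z^2 - 387441*z + 374516)/(z^9 - 33*z^8 + 432*z^7 - 2744*z^6 + 7626*z^5 + 78*z^4 - 37288*z^3 + 15120*z^2 + 84525*z + 42875)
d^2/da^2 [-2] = 0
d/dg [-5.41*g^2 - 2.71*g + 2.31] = -10.82*g - 2.71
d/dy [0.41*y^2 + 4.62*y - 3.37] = 0.82*y + 4.62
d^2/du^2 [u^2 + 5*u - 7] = 2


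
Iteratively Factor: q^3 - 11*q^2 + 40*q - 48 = (q - 3)*(q^2 - 8*q + 16) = (q - 4)*(q - 3)*(q - 4)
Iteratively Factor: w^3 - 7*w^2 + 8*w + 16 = (w + 1)*(w^2 - 8*w + 16) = (w - 4)*(w + 1)*(w - 4)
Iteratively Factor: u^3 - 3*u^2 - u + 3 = (u - 3)*(u^2 - 1) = (u - 3)*(u + 1)*(u - 1)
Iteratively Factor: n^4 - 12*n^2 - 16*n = (n + 2)*(n^3 - 2*n^2 - 8*n) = (n + 2)^2*(n^2 - 4*n) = (n - 4)*(n + 2)^2*(n)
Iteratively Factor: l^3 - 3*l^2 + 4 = (l - 2)*(l^2 - l - 2) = (l - 2)*(l + 1)*(l - 2)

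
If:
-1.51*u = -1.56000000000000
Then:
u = 1.03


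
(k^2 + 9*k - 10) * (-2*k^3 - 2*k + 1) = -2*k^5 - 18*k^4 + 18*k^3 - 17*k^2 + 29*k - 10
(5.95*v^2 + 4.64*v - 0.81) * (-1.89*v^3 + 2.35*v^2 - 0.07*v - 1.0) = -11.2455*v^5 + 5.2129*v^4 + 12.0184*v^3 - 8.1783*v^2 - 4.5833*v + 0.81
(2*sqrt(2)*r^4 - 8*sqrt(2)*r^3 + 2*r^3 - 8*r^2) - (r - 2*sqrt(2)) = 2*sqrt(2)*r^4 - 8*sqrt(2)*r^3 + 2*r^3 - 8*r^2 - r + 2*sqrt(2)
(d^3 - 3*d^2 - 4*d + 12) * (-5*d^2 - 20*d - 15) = -5*d^5 - 5*d^4 + 65*d^3 + 65*d^2 - 180*d - 180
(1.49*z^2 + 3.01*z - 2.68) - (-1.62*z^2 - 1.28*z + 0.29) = 3.11*z^2 + 4.29*z - 2.97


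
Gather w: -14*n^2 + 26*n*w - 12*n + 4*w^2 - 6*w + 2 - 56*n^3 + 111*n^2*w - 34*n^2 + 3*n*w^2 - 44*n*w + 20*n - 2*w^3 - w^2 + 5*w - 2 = -56*n^3 - 48*n^2 + 8*n - 2*w^3 + w^2*(3*n + 3) + w*(111*n^2 - 18*n - 1)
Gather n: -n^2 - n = -n^2 - n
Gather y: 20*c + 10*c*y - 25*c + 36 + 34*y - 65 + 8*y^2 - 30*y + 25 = -5*c + 8*y^2 + y*(10*c + 4) - 4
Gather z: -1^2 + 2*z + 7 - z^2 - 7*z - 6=-z^2 - 5*z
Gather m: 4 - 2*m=4 - 2*m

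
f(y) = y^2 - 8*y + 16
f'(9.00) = 10.00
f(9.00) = 25.00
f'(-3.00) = -14.00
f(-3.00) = 49.00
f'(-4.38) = -16.76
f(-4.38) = 70.22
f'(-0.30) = -8.60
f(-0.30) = 18.49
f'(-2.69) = -13.38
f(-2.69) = 44.76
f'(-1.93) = -11.86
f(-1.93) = 35.16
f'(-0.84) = -9.68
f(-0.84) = 23.43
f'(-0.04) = -8.08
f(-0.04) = 16.32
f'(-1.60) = -11.20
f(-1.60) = 31.36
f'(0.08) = -7.84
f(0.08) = 15.37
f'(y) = 2*y - 8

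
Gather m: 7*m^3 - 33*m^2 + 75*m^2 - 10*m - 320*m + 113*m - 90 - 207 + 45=7*m^3 + 42*m^2 - 217*m - 252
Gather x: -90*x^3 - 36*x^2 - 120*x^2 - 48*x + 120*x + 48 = -90*x^3 - 156*x^2 + 72*x + 48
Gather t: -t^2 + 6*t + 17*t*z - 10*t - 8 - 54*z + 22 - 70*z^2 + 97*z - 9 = -t^2 + t*(17*z - 4) - 70*z^2 + 43*z + 5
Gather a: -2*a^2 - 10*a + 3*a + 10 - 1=-2*a^2 - 7*a + 9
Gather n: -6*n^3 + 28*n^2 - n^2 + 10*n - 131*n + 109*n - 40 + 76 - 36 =-6*n^3 + 27*n^2 - 12*n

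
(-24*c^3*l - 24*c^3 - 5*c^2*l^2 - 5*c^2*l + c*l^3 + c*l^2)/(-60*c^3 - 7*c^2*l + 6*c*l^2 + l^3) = c*(24*c^2*l + 24*c^2 + 5*c*l^2 + 5*c*l - l^3 - l^2)/(60*c^3 + 7*c^2*l - 6*c*l^2 - l^3)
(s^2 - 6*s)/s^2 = (s - 6)/s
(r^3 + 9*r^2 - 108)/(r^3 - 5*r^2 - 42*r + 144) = (r + 6)/(r - 8)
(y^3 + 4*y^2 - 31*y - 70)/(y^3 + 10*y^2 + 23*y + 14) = (y - 5)/(y + 1)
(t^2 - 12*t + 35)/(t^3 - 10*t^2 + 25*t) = (t - 7)/(t*(t - 5))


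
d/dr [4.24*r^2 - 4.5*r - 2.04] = 8.48*r - 4.5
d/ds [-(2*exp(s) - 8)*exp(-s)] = -8*exp(-s)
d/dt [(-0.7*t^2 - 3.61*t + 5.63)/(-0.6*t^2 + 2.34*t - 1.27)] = (-3.804*t^2 + 8.534*t - 8.5895)/(0.36*t^4 - 2.808*t^3 + 6.9996*t^2 - 5.9436*t + 1.6129)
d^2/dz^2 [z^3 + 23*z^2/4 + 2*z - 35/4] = 6*z + 23/2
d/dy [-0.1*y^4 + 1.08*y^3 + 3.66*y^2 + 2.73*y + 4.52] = -0.4*y^3 + 3.24*y^2 + 7.32*y + 2.73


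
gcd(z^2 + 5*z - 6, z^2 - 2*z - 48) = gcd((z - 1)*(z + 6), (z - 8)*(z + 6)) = z + 6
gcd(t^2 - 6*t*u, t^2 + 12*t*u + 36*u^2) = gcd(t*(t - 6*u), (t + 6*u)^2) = 1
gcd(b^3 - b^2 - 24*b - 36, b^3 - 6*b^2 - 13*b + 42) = b + 3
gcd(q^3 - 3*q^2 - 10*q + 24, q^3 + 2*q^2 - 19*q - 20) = q - 4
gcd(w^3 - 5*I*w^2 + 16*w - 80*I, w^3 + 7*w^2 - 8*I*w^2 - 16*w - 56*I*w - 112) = w - 4*I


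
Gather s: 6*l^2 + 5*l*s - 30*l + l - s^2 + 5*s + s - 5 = 6*l^2 - 29*l - s^2 + s*(5*l + 6) - 5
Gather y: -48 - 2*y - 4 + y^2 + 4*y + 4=y^2 + 2*y - 48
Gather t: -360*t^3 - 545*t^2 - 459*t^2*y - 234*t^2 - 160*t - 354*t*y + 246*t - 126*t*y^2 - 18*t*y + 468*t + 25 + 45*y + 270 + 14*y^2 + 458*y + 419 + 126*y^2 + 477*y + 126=-360*t^3 + t^2*(-459*y - 779) + t*(-126*y^2 - 372*y + 554) + 140*y^2 + 980*y + 840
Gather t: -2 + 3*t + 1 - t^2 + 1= -t^2 + 3*t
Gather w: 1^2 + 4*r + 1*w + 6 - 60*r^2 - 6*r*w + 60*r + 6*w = -60*r^2 + 64*r + w*(7 - 6*r) + 7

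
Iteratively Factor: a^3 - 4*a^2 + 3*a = (a - 1)*(a^2 - 3*a) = (a - 3)*(a - 1)*(a)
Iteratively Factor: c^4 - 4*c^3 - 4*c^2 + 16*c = (c + 2)*(c^3 - 6*c^2 + 8*c) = c*(c + 2)*(c^2 - 6*c + 8) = c*(c - 4)*(c + 2)*(c - 2)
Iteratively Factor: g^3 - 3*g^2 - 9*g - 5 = (g + 1)*(g^2 - 4*g - 5) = (g - 5)*(g + 1)*(g + 1)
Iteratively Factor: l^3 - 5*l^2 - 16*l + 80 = (l + 4)*(l^2 - 9*l + 20) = (l - 5)*(l + 4)*(l - 4)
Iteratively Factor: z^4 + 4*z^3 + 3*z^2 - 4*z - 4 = (z + 2)*(z^3 + 2*z^2 - z - 2) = (z + 1)*(z + 2)*(z^2 + z - 2) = (z + 1)*(z + 2)^2*(z - 1)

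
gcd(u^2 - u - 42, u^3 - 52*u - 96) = u + 6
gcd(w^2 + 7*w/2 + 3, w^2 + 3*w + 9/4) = w + 3/2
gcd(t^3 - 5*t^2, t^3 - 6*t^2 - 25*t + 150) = t - 5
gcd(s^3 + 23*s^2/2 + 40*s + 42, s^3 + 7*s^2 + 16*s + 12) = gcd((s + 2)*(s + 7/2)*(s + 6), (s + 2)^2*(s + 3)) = s + 2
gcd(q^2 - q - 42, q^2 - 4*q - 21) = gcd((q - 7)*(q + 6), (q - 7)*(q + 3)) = q - 7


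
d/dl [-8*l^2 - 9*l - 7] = -16*l - 9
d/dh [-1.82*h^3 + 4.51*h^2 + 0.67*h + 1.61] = -5.46*h^2 + 9.02*h + 0.67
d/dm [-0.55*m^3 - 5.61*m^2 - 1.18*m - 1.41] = -1.65*m^2 - 11.22*m - 1.18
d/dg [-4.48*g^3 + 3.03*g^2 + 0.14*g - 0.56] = -13.44*g^2 + 6.06*g + 0.14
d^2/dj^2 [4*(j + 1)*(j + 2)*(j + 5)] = 24*j + 64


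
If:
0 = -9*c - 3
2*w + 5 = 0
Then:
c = -1/3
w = -5/2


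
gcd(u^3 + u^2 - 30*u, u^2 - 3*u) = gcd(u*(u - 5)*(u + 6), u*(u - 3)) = u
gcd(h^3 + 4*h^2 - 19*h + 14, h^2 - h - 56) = h + 7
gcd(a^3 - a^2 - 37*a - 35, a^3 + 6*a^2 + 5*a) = a^2 + 6*a + 5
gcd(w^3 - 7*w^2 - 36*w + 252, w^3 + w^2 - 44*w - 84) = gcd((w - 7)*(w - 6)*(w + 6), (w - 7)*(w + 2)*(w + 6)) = w^2 - w - 42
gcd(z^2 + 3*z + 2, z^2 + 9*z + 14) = z + 2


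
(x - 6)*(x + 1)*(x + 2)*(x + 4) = x^4 + x^3 - 28*x^2 - 76*x - 48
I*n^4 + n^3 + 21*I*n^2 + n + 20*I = (n - 5*I)*(n + I)*(n + 4*I)*(I*n + 1)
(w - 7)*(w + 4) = w^2 - 3*w - 28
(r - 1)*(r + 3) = r^2 + 2*r - 3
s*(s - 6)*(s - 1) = s^3 - 7*s^2 + 6*s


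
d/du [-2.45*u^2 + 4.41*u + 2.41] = 4.41 - 4.9*u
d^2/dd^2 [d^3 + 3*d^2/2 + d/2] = 6*d + 3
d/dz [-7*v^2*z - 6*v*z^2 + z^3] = -7*v^2 - 12*v*z + 3*z^2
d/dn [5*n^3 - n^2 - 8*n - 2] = 15*n^2 - 2*n - 8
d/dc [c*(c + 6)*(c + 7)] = 3*c^2 + 26*c + 42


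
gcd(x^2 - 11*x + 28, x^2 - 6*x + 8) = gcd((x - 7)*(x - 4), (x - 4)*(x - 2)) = x - 4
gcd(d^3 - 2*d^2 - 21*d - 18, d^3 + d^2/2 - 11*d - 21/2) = d^2 + 4*d + 3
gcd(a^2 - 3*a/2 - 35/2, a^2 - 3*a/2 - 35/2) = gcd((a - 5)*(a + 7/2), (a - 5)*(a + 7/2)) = a^2 - 3*a/2 - 35/2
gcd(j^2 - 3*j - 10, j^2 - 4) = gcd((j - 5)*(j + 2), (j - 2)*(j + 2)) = j + 2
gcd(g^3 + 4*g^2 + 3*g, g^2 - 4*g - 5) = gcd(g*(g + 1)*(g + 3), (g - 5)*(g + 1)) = g + 1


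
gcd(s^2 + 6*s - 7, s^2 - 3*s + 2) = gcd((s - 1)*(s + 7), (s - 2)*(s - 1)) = s - 1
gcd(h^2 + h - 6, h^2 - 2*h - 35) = 1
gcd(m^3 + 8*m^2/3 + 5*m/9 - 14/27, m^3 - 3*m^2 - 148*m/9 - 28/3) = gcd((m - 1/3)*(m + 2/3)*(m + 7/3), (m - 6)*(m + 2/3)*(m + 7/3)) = m^2 + 3*m + 14/9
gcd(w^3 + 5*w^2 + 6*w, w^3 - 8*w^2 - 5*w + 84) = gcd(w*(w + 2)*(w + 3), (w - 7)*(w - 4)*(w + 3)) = w + 3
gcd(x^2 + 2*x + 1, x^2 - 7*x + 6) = 1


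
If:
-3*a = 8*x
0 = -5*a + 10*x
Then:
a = 0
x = 0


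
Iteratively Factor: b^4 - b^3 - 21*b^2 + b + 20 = (b + 4)*(b^3 - 5*b^2 - b + 5) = (b + 1)*(b + 4)*(b^2 - 6*b + 5) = (b - 1)*(b + 1)*(b + 4)*(b - 5)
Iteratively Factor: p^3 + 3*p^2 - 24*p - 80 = (p + 4)*(p^2 - p - 20) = (p - 5)*(p + 4)*(p + 4)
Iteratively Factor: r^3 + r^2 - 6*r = (r + 3)*(r^2 - 2*r) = r*(r + 3)*(r - 2)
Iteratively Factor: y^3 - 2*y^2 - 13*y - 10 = (y + 1)*(y^2 - 3*y - 10) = (y + 1)*(y + 2)*(y - 5)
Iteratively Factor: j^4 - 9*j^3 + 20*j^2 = (j)*(j^3 - 9*j^2 + 20*j) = j*(j - 5)*(j^2 - 4*j) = j^2*(j - 5)*(j - 4)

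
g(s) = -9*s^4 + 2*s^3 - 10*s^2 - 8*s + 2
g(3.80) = -1939.68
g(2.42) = -356.26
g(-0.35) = 3.35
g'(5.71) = -6628.67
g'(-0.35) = 1.28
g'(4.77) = -3874.01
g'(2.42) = -531.47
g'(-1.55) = 171.47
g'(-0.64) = 16.69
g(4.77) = -4705.88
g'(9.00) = -25946.00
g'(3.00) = -986.00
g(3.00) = -787.00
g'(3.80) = -1972.75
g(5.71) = -9564.63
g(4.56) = -3944.14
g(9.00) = -58471.00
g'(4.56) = -3387.92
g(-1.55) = -69.02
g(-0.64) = 0.99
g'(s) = -36*s^3 + 6*s^2 - 20*s - 8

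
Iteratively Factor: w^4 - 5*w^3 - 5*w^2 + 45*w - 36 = (w - 4)*(w^3 - w^2 - 9*w + 9) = (w - 4)*(w - 3)*(w^2 + 2*w - 3) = (w - 4)*(w - 3)*(w - 1)*(w + 3)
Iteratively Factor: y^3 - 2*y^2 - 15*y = (y + 3)*(y^2 - 5*y) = (y - 5)*(y + 3)*(y)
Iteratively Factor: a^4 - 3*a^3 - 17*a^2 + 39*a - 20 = (a + 4)*(a^3 - 7*a^2 + 11*a - 5) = (a - 1)*(a + 4)*(a^2 - 6*a + 5) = (a - 5)*(a - 1)*(a + 4)*(a - 1)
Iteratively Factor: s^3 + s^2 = (s)*(s^2 + s) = s^2*(s + 1)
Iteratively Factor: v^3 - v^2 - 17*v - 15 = (v + 1)*(v^2 - 2*v - 15) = (v - 5)*(v + 1)*(v + 3)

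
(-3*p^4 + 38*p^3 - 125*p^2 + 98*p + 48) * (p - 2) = -3*p^5 + 44*p^4 - 201*p^3 + 348*p^2 - 148*p - 96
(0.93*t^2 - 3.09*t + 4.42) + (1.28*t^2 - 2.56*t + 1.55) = 2.21*t^2 - 5.65*t + 5.97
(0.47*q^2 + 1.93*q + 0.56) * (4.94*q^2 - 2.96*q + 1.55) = 2.3218*q^4 + 8.143*q^3 - 2.2179*q^2 + 1.3339*q + 0.868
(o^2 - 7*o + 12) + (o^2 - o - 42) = 2*o^2 - 8*o - 30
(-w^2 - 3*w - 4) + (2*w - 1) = -w^2 - w - 5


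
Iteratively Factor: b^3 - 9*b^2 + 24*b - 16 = (b - 4)*(b^2 - 5*b + 4) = (b - 4)*(b - 1)*(b - 4)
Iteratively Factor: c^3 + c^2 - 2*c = (c)*(c^2 + c - 2) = c*(c - 1)*(c + 2)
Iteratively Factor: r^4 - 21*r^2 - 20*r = (r)*(r^3 - 21*r - 20) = r*(r - 5)*(r^2 + 5*r + 4) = r*(r - 5)*(r + 4)*(r + 1)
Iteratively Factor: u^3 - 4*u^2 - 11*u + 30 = (u - 5)*(u^2 + u - 6) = (u - 5)*(u + 3)*(u - 2)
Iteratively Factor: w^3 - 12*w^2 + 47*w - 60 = (w - 4)*(w^2 - 8*w + 15) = (w - 5)*(w - 4)*(w - 3)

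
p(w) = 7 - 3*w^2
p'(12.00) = -72.00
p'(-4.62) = 27.72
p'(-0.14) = 0.84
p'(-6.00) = 36.00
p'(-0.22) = 1.32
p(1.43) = 0.87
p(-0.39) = 6.54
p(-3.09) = -21.64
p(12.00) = -425.00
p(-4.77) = -61.26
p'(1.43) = -8.58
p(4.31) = -48.73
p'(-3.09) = 18.54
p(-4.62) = -57.03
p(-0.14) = 6.94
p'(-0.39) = 2.34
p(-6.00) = -101.00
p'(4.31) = -25.86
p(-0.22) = 6.85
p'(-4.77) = 28.62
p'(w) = -6*w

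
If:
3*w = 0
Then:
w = 0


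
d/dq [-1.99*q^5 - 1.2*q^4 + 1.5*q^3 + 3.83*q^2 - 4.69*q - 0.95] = -9.95*q^4 - 4.8*q^3 + 4.5*q^2 + 7.66*q - 4.69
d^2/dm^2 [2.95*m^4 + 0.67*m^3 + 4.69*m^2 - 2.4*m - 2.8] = 35.4*m^2 + 4.02*m + 9.38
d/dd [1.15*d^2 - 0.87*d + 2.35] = 2.3*d - 0.87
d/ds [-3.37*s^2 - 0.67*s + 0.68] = -6.74*s - 0.67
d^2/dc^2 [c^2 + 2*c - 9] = 2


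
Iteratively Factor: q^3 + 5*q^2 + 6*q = (q)*(q^2 + 5*q + 6) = q*(q + 3)*(q + 2)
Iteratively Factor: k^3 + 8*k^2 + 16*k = (k + 4)*(k^2 + 4*k) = (k + 4)^2*(k)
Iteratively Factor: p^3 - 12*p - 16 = (p + 2)*(p^2 - 2*p - 8) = (p - 4)*(p + 2)*(p + 2)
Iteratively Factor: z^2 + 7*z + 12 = (z + 3)*(z + 4)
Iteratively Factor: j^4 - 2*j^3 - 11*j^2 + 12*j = (j - 1)*(j^3 - j^2 - 12*j) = (j - 1)*(j + 3)*(j^2 - 4*j) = (j - 4)*(j - 1)*(j + 3)*(j)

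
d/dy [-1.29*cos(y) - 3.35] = 1.29*sin(y)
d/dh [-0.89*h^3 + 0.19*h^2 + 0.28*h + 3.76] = -2.67*h^2 + 0.38*h + 0.28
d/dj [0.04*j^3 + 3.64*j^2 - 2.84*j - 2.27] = 0.12*j^2 + 7.28*j - 2.84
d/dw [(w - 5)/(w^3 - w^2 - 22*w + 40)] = (w^3 - w^2 - 22*w + (w - 5)*(-3*w^2 + 2*w + 22) + 40)/(w^3 - w^2 - 22*w + 40)^2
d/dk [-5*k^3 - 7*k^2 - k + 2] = -15*k^2 - 14*k - 1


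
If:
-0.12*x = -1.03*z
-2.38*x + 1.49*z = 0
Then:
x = 0.00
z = 0.00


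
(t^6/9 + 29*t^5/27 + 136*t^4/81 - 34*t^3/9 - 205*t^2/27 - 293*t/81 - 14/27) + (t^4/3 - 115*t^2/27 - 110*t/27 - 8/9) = t^6/9 + 29*t^5/27 + 163*t^4/81 - 34*t^3/9 - 320*t^2/27 - 623*t/81 - 38/27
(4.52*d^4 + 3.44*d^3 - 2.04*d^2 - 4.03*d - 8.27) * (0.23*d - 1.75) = 1.0396*d^5 - 7.1188*d^4 - 6.4892*d^3 + 2.6431*d^2 + 5.1504*d + 14.4725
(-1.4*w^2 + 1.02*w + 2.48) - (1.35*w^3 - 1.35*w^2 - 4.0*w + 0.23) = -1.35*w^3 - 0.0499999999999998*w^2 + 5.02*w + 2.25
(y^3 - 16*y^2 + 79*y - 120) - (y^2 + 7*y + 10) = y^3 - 17*y^2 + 72*y - 130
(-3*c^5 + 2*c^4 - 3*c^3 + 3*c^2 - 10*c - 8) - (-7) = -3*c^5 + 2*c^4 - 3*c^3 + 3*c^2 - 10*c - 1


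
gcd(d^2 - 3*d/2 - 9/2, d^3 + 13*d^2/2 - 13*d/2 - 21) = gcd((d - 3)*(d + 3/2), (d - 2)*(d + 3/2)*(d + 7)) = d + 3/2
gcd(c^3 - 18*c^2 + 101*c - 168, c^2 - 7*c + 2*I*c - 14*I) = c - 7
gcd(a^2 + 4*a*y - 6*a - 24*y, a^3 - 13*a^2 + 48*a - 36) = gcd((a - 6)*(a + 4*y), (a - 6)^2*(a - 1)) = a - 6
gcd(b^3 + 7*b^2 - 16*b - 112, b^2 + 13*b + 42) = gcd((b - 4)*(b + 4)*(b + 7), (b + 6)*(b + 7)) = b + 7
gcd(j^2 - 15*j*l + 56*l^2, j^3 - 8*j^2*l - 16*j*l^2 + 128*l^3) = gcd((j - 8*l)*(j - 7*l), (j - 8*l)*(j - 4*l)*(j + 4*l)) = j - 8*l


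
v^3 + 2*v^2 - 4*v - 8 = (v - 2)*(v + 2)^2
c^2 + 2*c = c*(c + 2)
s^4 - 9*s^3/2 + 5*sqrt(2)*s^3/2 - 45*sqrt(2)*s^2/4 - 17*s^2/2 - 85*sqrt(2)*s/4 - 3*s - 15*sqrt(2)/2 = (s - 6)*(s + 1/2)*(s + 1)*(s + 5*sqrt(2)/2)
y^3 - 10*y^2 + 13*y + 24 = (y - 8)*(y - 3)*(y + 1)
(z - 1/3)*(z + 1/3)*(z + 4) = z^3 + 4*z^2 - z/9 - 4/9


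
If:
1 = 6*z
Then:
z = 1/6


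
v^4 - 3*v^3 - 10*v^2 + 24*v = v*(v - 4)*(v - 2)*(v + 3)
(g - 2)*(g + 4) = g^2 + 2*g - 8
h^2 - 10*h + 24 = (h - 6)*(h - 4)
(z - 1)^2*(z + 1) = z^3 - z^2 - z + 1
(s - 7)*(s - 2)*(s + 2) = s^3 - 7*s^2 - 4*s + 28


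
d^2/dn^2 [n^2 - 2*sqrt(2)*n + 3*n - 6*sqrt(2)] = 2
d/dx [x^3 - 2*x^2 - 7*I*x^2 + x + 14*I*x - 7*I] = 3*x^2 - 4*x - 14*I*x + 1 + 14*I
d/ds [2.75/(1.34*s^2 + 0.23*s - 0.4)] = (-7.37*s - 0.6325)/(1.34*s^2 + 0.23*s - 0.4)^2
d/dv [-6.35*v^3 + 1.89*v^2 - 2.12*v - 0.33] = -19.05*v^2 + 3.78*v - 2.12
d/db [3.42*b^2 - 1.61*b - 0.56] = 6.84*b - 1.61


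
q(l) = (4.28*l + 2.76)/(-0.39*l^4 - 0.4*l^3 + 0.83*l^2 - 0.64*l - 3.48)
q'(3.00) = 0.36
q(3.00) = -0.39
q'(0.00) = -1.08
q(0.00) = -0.79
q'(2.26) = 0.81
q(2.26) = -0.80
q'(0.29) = -1.09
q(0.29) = -1.11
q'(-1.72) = -0.86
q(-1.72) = 3.54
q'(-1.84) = 1.73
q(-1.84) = 3.48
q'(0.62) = -0.98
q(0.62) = -1.46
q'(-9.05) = 0.01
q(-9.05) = 0.02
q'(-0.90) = -2.39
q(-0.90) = 0.50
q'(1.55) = 0.95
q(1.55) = -1.51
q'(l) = (4.28*l + 2.76)*(1.56*l^3 + 1.2*l^2 - 1.66*l + 0.64)/(-0.39*l^4 - 0.4*l^3 + 0.83*l^2 - 0.64*l - 3.48)^2 + 4.28/(-0.39*l^4 - 0.4*l^3 + 0.83*l^2 - 0.64*l - 3.48) = (5.0076*l^4 + 7.7296*l^3 - 0.2404*l^2 - 4.5816*l - 13.128)/(0.1521*l^8 + 0.312*l^7 - 0.4874*l^6 - 0.1648*l^5 + 3.9153*l^4 + 1.7216*l^3 - 5.3672*l^2 + 4.4544*l + 12.1104)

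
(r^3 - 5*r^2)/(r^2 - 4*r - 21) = r^2*(5 - r)/(-r^2 + 4*r + 21)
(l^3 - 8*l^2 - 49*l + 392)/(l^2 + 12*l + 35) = (l^2 - 15*l + 56)/(l + 5)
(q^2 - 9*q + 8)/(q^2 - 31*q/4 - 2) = 4*(q - 1)/(4*q + 1)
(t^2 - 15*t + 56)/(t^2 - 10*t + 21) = (t - 8)/(t - 3)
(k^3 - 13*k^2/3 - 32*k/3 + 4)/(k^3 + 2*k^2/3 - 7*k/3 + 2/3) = (k - 6)/(k - 1)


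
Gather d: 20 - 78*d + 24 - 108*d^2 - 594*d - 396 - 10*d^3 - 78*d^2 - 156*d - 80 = -10*d^3 - 186*d^2 - 828*d - 432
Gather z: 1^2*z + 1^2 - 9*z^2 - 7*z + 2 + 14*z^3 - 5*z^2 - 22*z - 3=14*z^3 - 14*z^2 - 28*z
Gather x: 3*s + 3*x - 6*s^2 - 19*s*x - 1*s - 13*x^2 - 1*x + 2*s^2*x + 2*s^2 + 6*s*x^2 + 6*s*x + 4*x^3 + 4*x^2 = -4*s^2 + 2*s + 4*x^3 + x^2*(6*s - 9) + x*(2*s^2 - 13*s + 2)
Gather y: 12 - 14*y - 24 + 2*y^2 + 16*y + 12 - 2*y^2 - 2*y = 0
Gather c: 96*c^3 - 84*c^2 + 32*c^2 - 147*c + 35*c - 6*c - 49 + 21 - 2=96*c^3 - 52*c^2 - 118*c - 30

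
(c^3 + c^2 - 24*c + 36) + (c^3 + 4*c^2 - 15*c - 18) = 2*c^3 + 5*c^2 - 39*c + 18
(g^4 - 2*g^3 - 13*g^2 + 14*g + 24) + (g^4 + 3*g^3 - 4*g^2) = 2*g^4 + g^3 - 17*g^2 + 14*g + 24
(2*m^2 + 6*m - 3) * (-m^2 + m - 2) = -2*m^4 - 4*m^3 + 5*m^2 - 15*m + 6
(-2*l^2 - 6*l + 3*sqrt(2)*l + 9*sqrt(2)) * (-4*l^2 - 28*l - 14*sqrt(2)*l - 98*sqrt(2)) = 8*l^4 + 16*sqrt(2)*l^3 + 80*l^3 + 84*l^2 + 160*sqrt(2)*l^2 - 840*l + 336*sqrt(2)*l - 1764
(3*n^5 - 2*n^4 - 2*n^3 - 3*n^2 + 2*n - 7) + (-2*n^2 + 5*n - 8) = 3*n^5 - 2*n^4 - 2*n^3 - 5*n^2 + 7*n - 15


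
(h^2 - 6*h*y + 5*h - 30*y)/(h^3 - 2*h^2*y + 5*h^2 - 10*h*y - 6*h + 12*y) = (h^2 - 6*h*y + 5*h - 30*y)/(h^3 - 2*h^2*y + 5*h^2 - 10*h*y - 6*h + 12*y)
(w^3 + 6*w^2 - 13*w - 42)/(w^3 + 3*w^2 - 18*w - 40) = (w^2 + 4*w - 21)/(w^2 + w - 20)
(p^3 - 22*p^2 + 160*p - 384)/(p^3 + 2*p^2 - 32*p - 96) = (p^2 - 16*p + 64)/(p^2 + 8*p + 16)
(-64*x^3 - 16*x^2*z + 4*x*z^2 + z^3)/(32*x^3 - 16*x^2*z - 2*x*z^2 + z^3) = (-4*x - z)/(2*x - z)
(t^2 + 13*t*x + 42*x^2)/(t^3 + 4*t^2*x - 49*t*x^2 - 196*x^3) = (-t - 6*x)/(-t^2 + 3*t*x + 28*x^2)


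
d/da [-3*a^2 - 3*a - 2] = -6*a - 3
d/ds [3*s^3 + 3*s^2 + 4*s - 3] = 9*s^2 + 6*s + 4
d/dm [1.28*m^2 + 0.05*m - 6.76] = 2.56*m + 0.05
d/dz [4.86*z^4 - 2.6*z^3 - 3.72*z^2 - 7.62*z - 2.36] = 19.44*z^3 - 7.8*z^2 - 7.44*z - 7.62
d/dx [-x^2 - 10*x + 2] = -2*x - 10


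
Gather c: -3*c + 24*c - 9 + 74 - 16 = 21*c + 49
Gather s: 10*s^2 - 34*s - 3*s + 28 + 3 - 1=10*s^2 - 37*s + 30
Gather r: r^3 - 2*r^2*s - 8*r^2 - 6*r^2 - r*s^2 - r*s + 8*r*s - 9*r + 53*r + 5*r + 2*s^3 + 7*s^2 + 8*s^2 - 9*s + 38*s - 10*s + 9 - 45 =r^3 + r^2*(-2*s - 14) + r*(-s^2 + 7*s + 49) + 2*s^3 + 15*s^2 + 19*s - 36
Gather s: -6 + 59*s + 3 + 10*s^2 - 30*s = 10*s^2 + 29*s - 3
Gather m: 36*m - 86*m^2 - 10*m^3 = -10*m^3 - 86*m^2 + 36*m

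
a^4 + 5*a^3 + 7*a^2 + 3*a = a*(a + 1)^2*(a + 3)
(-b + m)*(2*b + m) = -2*b^2 + b*m + m^2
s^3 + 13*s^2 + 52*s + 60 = (s + 2)*(s + 5)*(s + 6)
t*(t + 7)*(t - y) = t^3 - t^2*y + 7*t^2 - 7*t*y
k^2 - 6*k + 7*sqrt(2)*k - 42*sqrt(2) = (k - 6)*(k + 7*sqrt(2))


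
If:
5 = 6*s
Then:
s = 5/6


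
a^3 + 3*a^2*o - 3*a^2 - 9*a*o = a*(a - 3)*(a + 3*o)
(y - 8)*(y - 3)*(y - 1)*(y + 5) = y^4 - 7*y^3 - 25*y^2 + 151*y - 120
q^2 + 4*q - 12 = (q - 2)*(q + 6)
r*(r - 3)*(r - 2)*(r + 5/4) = r^4 - 15*r^3/4 - r^2/4 + 15*r/2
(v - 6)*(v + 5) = v^2 - v - 30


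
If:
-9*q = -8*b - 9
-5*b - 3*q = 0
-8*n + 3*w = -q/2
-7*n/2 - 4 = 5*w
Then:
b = -9/23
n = -477/2323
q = 15/23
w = -3049/4646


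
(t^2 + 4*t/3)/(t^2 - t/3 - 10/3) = t*(3*t + 4)/(3*t^2 - t - 10)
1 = 1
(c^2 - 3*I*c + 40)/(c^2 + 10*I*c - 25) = (c - 8*I)/(c + 5*I)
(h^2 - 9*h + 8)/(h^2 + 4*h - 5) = (h - 8)/(h + 5)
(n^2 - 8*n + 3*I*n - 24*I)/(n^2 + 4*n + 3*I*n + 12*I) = (n - 8)/(n + 4)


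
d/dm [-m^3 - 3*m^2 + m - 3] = -3*m^2 - 6*m + 1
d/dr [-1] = 0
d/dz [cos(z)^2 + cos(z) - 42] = -sin(z) - sin(2*z)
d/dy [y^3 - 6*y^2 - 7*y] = 3*y^2 - 12*y - 7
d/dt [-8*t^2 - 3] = -16*t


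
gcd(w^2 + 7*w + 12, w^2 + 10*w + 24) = w + 4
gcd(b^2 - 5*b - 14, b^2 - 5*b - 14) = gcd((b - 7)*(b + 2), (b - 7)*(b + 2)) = b^2 - 5*b - 14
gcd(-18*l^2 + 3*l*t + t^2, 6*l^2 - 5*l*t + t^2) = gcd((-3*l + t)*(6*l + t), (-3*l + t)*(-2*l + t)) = -3*l + t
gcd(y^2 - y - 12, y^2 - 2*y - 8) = y - 4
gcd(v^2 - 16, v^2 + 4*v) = v + 4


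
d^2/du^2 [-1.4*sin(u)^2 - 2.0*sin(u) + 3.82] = 2.0*sin(u) - 2.8*cos(2*u)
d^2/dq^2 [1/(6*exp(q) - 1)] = (36*exp(q) + 6)*exp(q)/(6*exp(q) - 1)^3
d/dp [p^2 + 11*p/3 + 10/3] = 2*p + 11/3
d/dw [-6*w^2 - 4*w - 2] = -12*w - 4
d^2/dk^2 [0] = 0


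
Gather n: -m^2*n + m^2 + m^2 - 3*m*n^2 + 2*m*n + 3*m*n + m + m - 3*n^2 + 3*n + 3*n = 2*m^2 + 2*m + n^2*(-3*m - 3) + n*(-m^2 + 5*m + 6)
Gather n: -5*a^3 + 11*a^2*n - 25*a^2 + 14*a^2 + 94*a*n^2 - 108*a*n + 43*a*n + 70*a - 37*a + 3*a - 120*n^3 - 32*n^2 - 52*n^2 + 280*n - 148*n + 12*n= -5*a^3 - 11*a^2 + 36*a - 120*n^3 + n^2*(94*a - 84) + n*(11*a^2 - 65*a + 144)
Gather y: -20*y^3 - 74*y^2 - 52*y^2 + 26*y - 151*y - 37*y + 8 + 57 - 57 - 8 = -20*y^3 - 126*y^2 - 162*y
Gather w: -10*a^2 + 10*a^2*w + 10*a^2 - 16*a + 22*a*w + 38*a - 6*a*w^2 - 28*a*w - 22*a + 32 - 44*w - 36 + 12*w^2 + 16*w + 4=w^2*(12 - 6*a) + w*(10*a^2 - 6*a - 28)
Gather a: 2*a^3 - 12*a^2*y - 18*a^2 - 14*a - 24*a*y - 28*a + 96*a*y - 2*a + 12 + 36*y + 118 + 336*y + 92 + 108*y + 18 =2*a^3 + a^2*(-12*y - 18) + a*(72*y - 44) + 480*y + 240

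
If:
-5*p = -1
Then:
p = 1/5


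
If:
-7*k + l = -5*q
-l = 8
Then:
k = 5*q/7 - 8/7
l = -8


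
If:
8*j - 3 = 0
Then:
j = 3/8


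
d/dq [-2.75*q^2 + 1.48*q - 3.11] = 1.48 - 5.5*q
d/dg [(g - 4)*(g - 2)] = 2*g - 6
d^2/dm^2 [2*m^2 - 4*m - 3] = 4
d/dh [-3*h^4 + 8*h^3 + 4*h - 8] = -12*h^3 + 24*h^2 + 4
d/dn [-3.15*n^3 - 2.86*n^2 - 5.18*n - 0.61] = -9.45*n^2 - 5.72*n - 5.18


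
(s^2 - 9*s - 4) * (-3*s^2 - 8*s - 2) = -3*s^4 + 19*s^3 + 82*s^2 + 50*s + 8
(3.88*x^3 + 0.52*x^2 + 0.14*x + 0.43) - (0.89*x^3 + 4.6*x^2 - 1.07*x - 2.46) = 2.99*x^3 - 4.08*x^2 + 1.21*x + 2.89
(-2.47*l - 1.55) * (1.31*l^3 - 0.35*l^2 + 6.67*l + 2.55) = -3.2357*l^4 - 1.166*l^3 - 15.9324*l^2 - 16.637*l - 3.9525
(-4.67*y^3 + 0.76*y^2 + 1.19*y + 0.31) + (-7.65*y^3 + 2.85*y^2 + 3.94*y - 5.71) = -12.32*y^3 + 3.61*y^2 + 5.13*y - 5.4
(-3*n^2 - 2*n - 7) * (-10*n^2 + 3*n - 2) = 30*n^4 + 11*n^3 + 70*n^2 - 17*n + 14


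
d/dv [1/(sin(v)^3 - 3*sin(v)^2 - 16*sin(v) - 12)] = (-3*sin(v)^2 + 6*sin(v) + 16)*cos(v)/((sin(v) - 6)^2*(sin(v) + 1)^2*(sin(v) + 2)^2)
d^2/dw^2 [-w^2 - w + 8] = -2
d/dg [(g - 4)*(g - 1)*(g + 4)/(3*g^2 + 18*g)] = (g^4 + 12*g^3 + 10*g^2 - 32*g - 96)/(3*g^2*(g^2 + 12*g + 36))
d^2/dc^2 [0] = 0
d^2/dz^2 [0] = 0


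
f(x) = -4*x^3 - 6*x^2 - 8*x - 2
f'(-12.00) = -1592.00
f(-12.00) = 6142.00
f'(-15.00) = -2528.00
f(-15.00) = 12268.00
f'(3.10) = -160.52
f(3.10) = -203.62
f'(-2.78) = -67.38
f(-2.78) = 59.81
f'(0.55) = -18.23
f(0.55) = -8.88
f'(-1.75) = -23.75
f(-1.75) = 15.06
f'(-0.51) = -5.00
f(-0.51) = 1.05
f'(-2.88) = -72.97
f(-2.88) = 66.83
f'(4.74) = -334.49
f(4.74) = -600.71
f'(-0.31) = -5.43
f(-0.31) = 0.02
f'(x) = -12*x^2 - 12*x - 8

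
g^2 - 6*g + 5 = (g - 5)*(g - 1)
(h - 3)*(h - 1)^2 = h^3 - 5*h^2 + 7*h - 3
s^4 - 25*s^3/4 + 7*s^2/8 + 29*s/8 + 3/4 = (s - 6)*(s - 1)*(s + 1/4)*(s + 1/2)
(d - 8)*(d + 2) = d^2 - 6*d - 16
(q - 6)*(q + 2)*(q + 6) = q^3 + 2*q^2 - 36*q - 72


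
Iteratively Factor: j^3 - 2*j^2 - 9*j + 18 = (j - 2)*(j^2 - 9) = (j - 3)*(j - 2)*(j + 3)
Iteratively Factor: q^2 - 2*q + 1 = (q - 1)*(q - 1)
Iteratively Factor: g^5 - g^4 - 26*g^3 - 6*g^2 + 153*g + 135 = (g - 3)*(g^4 + 2*g^3 - 20*g^2 - 66*g - 45) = (g - 3)*(g + 3)*(g^3 - g^2 - 17*g - 15) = (g - 3)*(g + 1)*(g + 3)*(g^2 - 2*g - 15) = (g - 3)*(g + 1)*(g + 3)^2*(g - 5)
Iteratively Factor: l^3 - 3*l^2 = (l)*(l^2 - 3*l) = l^2*(l - 3)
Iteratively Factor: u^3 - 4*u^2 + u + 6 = (u + 1)*(u^2 - 5*u + 6) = (u - 3)*(u + 1)*(u - 2)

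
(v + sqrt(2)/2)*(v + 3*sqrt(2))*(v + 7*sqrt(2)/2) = v^3 + 7*sqrt(2)*v^2 + 55*v/2 + 21*sqrt(2)/2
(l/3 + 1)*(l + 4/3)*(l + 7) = l^3/3 + 34*l^2/9 + 103*l/9 + 28/3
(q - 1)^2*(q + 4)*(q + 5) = q^4 + 7*q^3 + 3*q^2 - 31*q + 20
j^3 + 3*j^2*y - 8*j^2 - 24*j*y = j*(j - 8)*(j + 3*y)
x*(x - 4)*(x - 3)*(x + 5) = x^4 - 2*x^3 - 23*x^2 + 60*x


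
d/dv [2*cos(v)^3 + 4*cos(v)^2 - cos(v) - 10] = (-6*cos(v)^2 - 8*cos(v) + 1)*sin(v)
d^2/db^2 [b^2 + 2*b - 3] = 2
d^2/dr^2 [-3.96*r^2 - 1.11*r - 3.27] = -7.92000000000000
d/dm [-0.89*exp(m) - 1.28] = -0.89*exp(m)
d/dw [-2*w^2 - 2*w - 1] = -4*w - 2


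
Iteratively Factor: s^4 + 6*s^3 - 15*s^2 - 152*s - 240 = (s + 3)*(s^3 + 3*s^2 - 24*s - 80) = (s + 3)*(s + 4)*(s^2 - s - 20) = (s + 3)*(s + 4)^2*(s - 5)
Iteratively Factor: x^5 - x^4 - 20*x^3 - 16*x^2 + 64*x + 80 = (x - 5)*(x^4 + 4*x^3 - 16*x - 16) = (x - 5)*(x + 2)*(x^3 + 2*x^2 - 4*x - 8) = (x - 5)*(x - 2)*(x + 2)*(x^2 + 4*x + 4) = (x - 5)*(x - 2)*(x + 2)^2*(x + 2)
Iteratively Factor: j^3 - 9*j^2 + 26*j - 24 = (j - 4)*(j^2 - 5*j + 6) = (j - 4)*(j - 3)*(j - 2)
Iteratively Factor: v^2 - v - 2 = (v - 2)*(v + 1)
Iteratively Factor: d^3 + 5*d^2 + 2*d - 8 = (d + 2)*(d^2 + 3*d - 4) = (d + 2)*(d + 4)*(d - 1)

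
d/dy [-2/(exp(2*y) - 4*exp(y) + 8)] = 4*(exp(y) - 2)*exp(y)/(exp(2*y) - 4*exp(y) + 8)^2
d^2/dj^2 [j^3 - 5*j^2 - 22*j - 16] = 6*j - 10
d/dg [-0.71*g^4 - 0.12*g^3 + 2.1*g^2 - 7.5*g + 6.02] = -2.84*g^3 - 0.36*g^2 + 4.2*g - 7.5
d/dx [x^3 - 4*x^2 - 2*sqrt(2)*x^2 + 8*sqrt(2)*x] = 3*x^2 - 8*x - 4*sqrt(2)*x + 8*sqrt(2)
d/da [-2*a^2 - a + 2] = -4*a - 1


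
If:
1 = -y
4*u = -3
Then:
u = -3/4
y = -1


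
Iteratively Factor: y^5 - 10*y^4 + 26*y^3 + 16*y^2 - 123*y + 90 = (y - 5)*(y^4 - 5*y^3 + y^2 + 21*y - 18) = (y - 5)*(y - 3)*(y^3 - 2*y^2 - 5*y + 6) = (y - 5)*(y - 3)*(y - 1)*(y^2 - y - 6) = (y - 5)*(y - 3)*(y - 1)*(y + 2)*(y - 3)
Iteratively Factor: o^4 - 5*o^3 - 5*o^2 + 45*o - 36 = (o - 4)*(o^3 - o^2 - 9*o + 9) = (o - 4)*(o - 3)*(o^2 + 2*o - 3) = (o - 4)*(o - 3)*(o + 3)*(o - 1)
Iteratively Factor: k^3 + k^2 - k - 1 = (k + 1)*(k^2 - 1) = (k + 1)^2*(k - 1)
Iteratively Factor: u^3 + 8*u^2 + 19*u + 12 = (u + 1)*(u^2 + 7*u + 12) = (u + 1)*(u + 3)*(u + 4)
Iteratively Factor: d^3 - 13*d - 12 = (d + 3)*(d^2 - 3*d - 4) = (d + 1)*(d + 3)*(d - 4)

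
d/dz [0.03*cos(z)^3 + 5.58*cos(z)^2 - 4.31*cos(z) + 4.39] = (-0.09*cos(z)^2 - 11.16*cos(z) + 4.31)*sin(z)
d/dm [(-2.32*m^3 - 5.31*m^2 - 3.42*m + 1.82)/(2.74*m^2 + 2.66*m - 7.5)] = (-6.3568*m^4 - 12.3424*m^3 + 47.4462*m^2 + 69.6764*m + 20.8088)/(7.5076*m^4 + 14.5768*m^3 - 34.0244*m^2 - 39.9*m + 56.25)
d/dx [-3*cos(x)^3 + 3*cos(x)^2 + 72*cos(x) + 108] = 3*(3*cos(x)^2 - 2*cos(x) - 24)*sin(x)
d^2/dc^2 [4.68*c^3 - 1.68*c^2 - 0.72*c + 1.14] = 28.08*c - 3.36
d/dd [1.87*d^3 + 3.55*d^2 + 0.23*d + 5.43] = 5.61*d^2 + 7.1*d + 0.23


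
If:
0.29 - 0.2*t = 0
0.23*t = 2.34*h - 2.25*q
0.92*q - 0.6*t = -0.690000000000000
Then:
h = 0.33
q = 0.20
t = 1.45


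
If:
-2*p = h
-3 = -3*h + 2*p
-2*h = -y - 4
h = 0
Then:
No Solution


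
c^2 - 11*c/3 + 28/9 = (c - 7/3)*(c - 4/3)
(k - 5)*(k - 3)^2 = k^3 - 11*k^2 + 39*k - 45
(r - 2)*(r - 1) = r^2 - 3*r + 2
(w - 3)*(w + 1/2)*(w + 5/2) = w^3 - 31*w/4 - 15/4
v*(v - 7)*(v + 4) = v^3 - 3*v^2 - 28*v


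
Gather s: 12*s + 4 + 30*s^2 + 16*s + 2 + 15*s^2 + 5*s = 45*s^2 + 33*s + 6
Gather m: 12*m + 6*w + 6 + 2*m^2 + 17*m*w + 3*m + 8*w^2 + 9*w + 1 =2*m^2 + m*(17*w + 15) + 8*w^2 + 15*w + 7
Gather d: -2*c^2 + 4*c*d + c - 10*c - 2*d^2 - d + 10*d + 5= -2*c^2 - 9*c - 2*d^2 + d*(4*c + 9) + 5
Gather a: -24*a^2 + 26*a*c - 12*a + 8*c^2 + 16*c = -24*a^2 + a*(26*c - 12) + 8*c^2 + 16*c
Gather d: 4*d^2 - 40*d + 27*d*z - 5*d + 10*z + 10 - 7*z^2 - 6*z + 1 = 4*d^2 + d*(27*z - 45) - 7*z^2 + 4*z + 11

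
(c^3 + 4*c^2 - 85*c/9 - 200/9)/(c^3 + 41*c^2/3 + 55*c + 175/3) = (c - 8/3)/(c + 7)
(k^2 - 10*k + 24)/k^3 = (k^2 - 10*k + 24)/k^3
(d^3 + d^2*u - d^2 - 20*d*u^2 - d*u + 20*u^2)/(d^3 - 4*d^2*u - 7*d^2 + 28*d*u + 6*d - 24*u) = (d + 5*u)/(d - 6)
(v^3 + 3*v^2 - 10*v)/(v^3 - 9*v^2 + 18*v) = (v^2 + 3*v - 10)/(v^2 - 9*v + 18)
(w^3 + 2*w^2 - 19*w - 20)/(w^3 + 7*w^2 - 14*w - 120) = (w + 1)/(w + 6)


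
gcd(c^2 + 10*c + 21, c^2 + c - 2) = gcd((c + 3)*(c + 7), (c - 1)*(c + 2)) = 1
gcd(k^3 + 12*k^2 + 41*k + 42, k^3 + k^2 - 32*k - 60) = k + 2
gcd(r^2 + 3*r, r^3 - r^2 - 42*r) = r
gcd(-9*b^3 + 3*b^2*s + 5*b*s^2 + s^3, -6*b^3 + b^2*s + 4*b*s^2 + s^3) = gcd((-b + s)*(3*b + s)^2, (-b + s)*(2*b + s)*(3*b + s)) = -3*b^2 + 2*b*s + s^2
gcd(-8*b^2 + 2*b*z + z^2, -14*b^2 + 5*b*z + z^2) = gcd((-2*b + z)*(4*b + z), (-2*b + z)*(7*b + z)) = -2*b + z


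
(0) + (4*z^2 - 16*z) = 4*z^2 - 16*z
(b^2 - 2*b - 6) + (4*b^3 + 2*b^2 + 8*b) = 4*b^3 + 3*b^2 + 6*b - 6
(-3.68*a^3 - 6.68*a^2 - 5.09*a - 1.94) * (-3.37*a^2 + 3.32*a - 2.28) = 12.4016*a^5 + 10.294*a^4 + 3.3661*a^3 + 4.8694*a^2 + 5.1644*a + 4.4232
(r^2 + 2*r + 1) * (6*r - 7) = 6*r^3 + 5*r^2 - 8*r - 7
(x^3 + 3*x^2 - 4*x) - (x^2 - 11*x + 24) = x^3 + 2*x^2 + 7*x - 24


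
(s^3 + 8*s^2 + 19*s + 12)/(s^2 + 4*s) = s + 4 + 3/s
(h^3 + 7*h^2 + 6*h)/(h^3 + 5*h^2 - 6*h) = (h + 1)/(h - 1)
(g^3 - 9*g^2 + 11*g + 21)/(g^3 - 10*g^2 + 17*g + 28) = (g - 3)/(g - 4)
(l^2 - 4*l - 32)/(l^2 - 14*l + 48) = (l + 4)/(l - 6)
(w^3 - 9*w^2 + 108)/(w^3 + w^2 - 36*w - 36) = (w^2 - 3*w - 18)/(w^2 + 7*w + 6)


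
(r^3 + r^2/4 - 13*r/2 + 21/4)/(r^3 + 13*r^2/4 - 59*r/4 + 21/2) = (r + 3)/(r + 6)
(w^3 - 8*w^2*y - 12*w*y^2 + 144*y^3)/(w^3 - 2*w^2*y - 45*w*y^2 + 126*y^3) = (-w^2 + 2*w*y + 24*y^2)/(-w^2 - 4*w*y + 21*y^2)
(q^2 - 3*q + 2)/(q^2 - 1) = (q - 2)/(q + 1)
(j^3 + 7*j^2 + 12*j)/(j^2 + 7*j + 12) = j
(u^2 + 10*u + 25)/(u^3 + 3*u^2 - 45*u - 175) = 1/(u - 7)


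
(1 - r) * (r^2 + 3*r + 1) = -r^3 - 2*r^2 + 2*r + 1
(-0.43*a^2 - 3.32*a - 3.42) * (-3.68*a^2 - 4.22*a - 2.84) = 1.5824*a^4 + 14.0322*a^3 + 27.8172*a^2 + 23.8612*a + 9.7128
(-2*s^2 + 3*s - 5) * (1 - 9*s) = 18*s^3 - 29*s^2 + 48*s - 5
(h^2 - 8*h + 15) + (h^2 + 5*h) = 2*h^2 - 3*h + 15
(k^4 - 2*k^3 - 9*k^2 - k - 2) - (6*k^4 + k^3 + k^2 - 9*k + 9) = -5*k^4 - 3*k^3 - 10*k^2 + 8*k - 11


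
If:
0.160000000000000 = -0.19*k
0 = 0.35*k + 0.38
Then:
No Solution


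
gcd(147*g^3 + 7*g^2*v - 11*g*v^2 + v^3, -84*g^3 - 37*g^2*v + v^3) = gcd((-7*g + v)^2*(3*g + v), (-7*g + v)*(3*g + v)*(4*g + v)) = -21*g^2 - 4*g*v + v^2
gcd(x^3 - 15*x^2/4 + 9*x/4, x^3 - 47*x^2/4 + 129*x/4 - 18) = x^2 - 15*x/4 + 9/4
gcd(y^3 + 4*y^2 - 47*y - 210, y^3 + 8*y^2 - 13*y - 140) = y + 5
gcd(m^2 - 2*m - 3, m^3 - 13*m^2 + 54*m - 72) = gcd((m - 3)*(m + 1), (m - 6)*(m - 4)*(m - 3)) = m - 3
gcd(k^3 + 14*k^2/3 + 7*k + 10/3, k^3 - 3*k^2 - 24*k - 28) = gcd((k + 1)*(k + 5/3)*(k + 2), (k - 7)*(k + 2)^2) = k + 2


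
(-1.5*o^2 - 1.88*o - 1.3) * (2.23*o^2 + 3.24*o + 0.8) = -3.345*o^4 - 9.0524*o^3 - 10.1902*o^2 - 5.716*o - 1.04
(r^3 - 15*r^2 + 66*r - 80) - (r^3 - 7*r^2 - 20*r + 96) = -8*r^2 + 86*r - 176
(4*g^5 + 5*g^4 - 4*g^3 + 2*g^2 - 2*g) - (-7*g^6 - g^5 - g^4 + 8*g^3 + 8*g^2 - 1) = 7*g^6 + 5*g^5 + 6*g^4 - 12*g^3 - 6*g^2 - 2*g + 1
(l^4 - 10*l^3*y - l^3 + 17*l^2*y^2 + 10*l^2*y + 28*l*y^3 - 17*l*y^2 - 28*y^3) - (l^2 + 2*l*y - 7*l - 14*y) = l^4 - 10*l^3*y - l^3 + 17*l^2*y^2 + 10*l^2*y - l^2 + 28*l*y^3 - 17*l*y^2 - 2*l*y + 7*l - 28*y^3 + 14*y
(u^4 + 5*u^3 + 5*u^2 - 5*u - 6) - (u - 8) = u^4 + 5*u^3 + 5*u^2 - 6*u + 2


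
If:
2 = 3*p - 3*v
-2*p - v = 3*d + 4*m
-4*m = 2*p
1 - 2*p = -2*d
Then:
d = 1/24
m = -13/48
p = 13/24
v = -1/8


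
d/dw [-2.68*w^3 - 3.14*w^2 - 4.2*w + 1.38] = -8.04*w^2 - 6.28*w - 4.2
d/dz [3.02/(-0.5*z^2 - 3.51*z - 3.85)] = (3.02*z + 10.6002)/(0.5*z^2 + 3.51*z + 3.85)^2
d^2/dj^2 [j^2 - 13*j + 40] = 2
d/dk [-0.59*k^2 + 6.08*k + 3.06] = 6.08 - 1.18*k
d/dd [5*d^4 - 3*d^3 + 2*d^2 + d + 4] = 20*d^3 - 9*d^2 + 4*d + 1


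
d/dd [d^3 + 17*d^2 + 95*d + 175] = 3*d^2 + 34*d + 95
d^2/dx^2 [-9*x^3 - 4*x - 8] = -54*x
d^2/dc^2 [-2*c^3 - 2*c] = -12*c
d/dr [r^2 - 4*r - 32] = 2*r - 4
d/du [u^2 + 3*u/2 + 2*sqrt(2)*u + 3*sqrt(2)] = 2*u + 3/2 + 2*sqrt(2)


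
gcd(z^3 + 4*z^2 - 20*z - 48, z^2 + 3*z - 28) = z - 4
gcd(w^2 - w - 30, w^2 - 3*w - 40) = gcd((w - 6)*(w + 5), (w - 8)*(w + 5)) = w + 5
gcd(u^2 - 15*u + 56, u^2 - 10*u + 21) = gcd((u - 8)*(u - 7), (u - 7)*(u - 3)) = u - 7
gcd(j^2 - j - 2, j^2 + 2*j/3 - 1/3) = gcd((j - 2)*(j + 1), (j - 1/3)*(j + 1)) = j + 1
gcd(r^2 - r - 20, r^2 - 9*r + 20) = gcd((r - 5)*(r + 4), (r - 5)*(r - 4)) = r - 5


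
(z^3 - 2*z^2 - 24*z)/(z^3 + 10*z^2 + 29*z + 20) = z*(z - 6)/(z^2 + 6*z + 5)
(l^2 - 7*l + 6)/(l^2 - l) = (l - 6)/l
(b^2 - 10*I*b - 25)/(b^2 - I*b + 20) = (b - 5*I)/(b + 4*I)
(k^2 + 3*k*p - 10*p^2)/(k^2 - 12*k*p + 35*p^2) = (k^2 + 3*k*p - 10*p^2)/(k^2 - 12*k*p + 35*p^2)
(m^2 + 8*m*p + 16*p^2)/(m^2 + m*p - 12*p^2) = (-m - 4*p)/(-m + 3*p)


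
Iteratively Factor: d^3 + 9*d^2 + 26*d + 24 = (d + 2)*(d^2 + 7*d + 12) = (d + 2)*(d + 4)*(d + 3)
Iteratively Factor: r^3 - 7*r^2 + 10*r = (r - 5)*(r^2 - 2*r) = (r - 5)*(r - 2)*(r)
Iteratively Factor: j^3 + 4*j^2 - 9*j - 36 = (j + 4)*(j^2 - 9) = (j - 3)*(j + 4)*(j + 3)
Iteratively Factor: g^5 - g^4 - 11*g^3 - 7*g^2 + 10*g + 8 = (g + 2)*(g^4 - 3*g^3 - 5*g^2 + 3*g + 4) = (g + 1)*(g + 2)*(g^3 - 4*g^2 - g + 4) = (g + 1)^2*(g + 2)*(g^2 - 5*g + 4) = (g - 4)*(g + 1)^2*(g + 2)*(g - 1)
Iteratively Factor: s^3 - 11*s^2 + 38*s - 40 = (s - 4)*(s^2 - 7*s + 10) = (s - 5)*(s - 4)*(s - 2)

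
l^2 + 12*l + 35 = (l + 5)*(l + 7)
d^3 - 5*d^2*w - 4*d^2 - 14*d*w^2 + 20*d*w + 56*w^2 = (d - 4)*(d - 7*w)*(d + 2*w)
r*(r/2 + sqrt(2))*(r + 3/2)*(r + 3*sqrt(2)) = r^4/2 + 3*r^3/4 + 5*sqrt(2)*r^3/2 + 15*sqrt(2)*r^2/4 + 6*r^2 + 9*r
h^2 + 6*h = h*(h + 6)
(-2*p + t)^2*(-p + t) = -4*p^3 + 8*p^2*t - 5*p*t^2 + t^3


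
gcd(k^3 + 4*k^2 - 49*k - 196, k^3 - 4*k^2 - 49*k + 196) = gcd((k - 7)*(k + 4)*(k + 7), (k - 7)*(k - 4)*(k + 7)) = k^2 - 49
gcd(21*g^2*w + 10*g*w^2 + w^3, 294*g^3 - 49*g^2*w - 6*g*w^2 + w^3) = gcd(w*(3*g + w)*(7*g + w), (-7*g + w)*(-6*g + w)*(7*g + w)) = 7*g + w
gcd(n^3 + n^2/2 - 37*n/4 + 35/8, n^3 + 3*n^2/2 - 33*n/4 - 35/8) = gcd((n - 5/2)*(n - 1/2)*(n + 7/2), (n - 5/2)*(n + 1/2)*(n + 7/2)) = n^2 + n - 35/4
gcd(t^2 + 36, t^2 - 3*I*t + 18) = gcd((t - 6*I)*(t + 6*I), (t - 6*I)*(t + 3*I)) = t - 6*I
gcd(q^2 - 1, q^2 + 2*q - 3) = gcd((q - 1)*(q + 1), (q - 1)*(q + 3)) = q - 1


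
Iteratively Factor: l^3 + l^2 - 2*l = (l - 1)*(l^2 + 2*l) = l*(l - 1)*(l + 2)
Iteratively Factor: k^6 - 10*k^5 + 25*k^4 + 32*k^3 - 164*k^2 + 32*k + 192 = (k - 2)*(k^5 - 8*k^4 + 9*k^3 + 50*k^2 - 64*k - 96) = (k - 2)*(k + 1)*(k^4 - 9*k^3 + 18*k^2 + 32*k - 96) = (k - 3)*(k - 2)*(k + 1)*(k^3 - 6*k^2 + 32) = (k - 4)*(k - 3)*(k - 2)*(k + 1)*(k^2 - 2*k - 8) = (k - 4)^2*(k - 3)*(k - 2)*(k + 1)*(k + 2)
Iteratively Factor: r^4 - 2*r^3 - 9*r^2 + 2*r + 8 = (r - 4)*(r^3 + 2*r^2 - r - 2) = (r - 4)*(r + 2)*(r^2 - 1) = (r - 4)*(r + 1)*(r + 2)*(r - 1)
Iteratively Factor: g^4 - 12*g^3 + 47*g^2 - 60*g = (g)*(g^3 - 12*g^2 + 47*g - 60) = g*(g - 5)*(g^2 - 7*g + 12) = g*(g - 5)*(g - 3)*(g - 4)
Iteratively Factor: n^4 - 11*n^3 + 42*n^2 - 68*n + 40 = (n - 2)*(n^3 - 9*n^2 + 24*n - 20) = (n - 2)^2*(n^2 - 7*n + 10) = (n - 5)*(n - 2)^2*(n - 2)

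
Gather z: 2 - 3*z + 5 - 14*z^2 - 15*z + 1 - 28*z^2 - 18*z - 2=-42*z^2 - 36*z + 6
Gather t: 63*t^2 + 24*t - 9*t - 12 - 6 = 63*t^2 + 15*t - 18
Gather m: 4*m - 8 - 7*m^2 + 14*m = -7*m^2 + 18*m - 8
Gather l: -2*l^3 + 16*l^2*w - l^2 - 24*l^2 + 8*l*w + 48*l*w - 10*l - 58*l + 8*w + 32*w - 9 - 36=-2*l^3 + l^2*(16*w - 25) + l*(56*w - 68) + 40*w - 45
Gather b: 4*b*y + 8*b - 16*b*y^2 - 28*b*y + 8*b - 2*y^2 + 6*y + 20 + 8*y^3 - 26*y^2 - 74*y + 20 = b*(-16*y^2 - 24*y + 16) + 8*y^3 - 28*y^2 - 68*y + 40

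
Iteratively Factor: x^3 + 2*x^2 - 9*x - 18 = (x + 3)*(x^2 - x - 6) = (x + 2)*(x + 3)*(x - 3)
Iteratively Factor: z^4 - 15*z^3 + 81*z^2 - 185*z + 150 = (z - 5)*(z^3 - 10*z^2 + 31*z - 30) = (z - 5)*(z - 2)*(z^2 - 8*z + 15) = (z - 5)*(z - 3)*(z - 2)*(z - 5)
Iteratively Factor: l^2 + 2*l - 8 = (l - 2)*(l + 4)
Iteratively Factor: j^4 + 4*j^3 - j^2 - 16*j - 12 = (j + 2)*(j^3 + 2*j^2 - 5*j - 6) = (j + 2)*(j + 3)*(j^2 - j - 2) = (j + 1)*(j + 2)*(j + 3)*(j - 2)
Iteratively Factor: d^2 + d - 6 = (d - 2)*(d + 3)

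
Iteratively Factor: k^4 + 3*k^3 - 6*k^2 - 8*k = (k - 2)*(k^3 + 5*k^2 + 4*k) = (k - 2)*(k + 4)*(k^2 + k) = k*(k - 2)*(k + 4)*(k + 1)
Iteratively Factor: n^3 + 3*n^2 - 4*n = (n)*(n^2 + 3*n - 4) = n*(n + 4)*(n - 1)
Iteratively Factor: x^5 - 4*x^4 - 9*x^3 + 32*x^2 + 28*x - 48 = (x - 4)*(x^4 - 9*x^2 - 4*x + 12) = (x - 4)*(x + 2)*(x^3 - 2*x^2 - 5*x + 6) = (x - 4)*(x - 3)*(x + 2)*(x^2 + x - 2) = (x - 4)*(x - 3)*(x - 1)*(x + 2)*(x + 2)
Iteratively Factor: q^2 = (q)*(q)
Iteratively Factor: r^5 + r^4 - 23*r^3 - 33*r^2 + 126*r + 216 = (r + 3)*(r^4 - 2*r^3 - 17*r^2 + 18*r + 72) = (r - 4)*(r + 3)*(r^3 + 2*r^2 - 9*r - 18) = (r - 4)*(r - 3)*(r + 3)*(r^2 + 5*r + 6) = (r - 4)*(r - 3)*(r + 3)^2*(r + 2)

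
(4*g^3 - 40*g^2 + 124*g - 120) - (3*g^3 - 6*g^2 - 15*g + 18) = g^3 - 34*g^2 + 139*g - 138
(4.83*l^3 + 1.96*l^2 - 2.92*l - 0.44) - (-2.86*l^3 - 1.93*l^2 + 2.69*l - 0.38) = 7.69*l^3 + 3.89*l^2 - 5.61*l - 0.06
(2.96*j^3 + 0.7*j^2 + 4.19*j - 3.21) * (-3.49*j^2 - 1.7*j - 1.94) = -10.3304*j^5 - 7.475*j^4 - 21.5555*j^3 + 2.7219*j^2 - 2.6716*j + 6.2274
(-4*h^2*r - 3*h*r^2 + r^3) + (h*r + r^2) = -4*h^2*r - 3*h*r^2 + h*r + r^3 + r^2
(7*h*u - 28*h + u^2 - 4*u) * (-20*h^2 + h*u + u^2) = -140*h^3*u + 560*h^3 - 13*h^2*u^2 + 52*h^2*u + 8*h*u^3 - 32*h*u^2 + u^4 - 4*u^3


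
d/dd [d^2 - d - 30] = 2*d - 1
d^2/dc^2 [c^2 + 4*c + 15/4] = 2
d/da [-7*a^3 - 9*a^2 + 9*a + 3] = -21*a^2 - 18*a + 9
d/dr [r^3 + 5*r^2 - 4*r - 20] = 3*r^2 + 10*r - 4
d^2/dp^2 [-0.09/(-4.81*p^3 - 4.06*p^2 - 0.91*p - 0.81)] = (-(2.5974*p + 0.7308)*(4.81*p^3 + 4.06*p^2 + 0.91*p + 0.81) + 0.09*(14.43*p^2 + 8.12*p + 0.91)*(28.86*p^2 + 16.24*p + 1.82))/(4.81*p^3 + 4.06*p^2 + 0.91*p + 0.81)^3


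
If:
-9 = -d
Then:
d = 9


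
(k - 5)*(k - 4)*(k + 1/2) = k^3 - 17*k^2/2 + 31*k/2 + 10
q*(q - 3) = q^2 - 3*q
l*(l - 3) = l^2 - 3*l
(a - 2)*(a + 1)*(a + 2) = a^3 + a^2 - 4*a - 4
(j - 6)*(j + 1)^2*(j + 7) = j^4 + 3*j^3 - 39*j^2 - 83*j - 42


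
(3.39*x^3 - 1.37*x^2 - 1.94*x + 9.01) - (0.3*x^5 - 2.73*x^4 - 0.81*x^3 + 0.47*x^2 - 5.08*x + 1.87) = -0.3*x^5 + 2.73*x^4 + 4.2*x^3 - 1.84*x^2 + 3.14*x + 7.14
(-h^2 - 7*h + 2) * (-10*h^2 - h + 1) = 10*h^4 + 71*h^3 - 14*h^2 - 9*h + 2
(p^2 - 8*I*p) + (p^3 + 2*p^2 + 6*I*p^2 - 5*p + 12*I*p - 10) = p^3 + 3*p^2 + 6*I*p^2 - 5*p + 4*I*p - 10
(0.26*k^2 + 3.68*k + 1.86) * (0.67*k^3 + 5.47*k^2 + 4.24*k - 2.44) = 0.1742*k^5 + 3.8878*k^4 + 22.4782*k^3 + 25.143*k^2 - 1.0928*k - 4.5384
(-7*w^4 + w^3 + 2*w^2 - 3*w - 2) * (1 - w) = 7*w^5 - 8*w^4 - w^3 + 5*w^2 - w - 2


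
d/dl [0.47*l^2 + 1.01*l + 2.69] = 0.94*l + 1.01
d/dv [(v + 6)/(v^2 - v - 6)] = (v^2 - v - (v + 6)*(2*v - 1) - 6)/(-v^2 + v + 6)^2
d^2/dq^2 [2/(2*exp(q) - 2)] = (exp(q) + 1)*exp(q)/(exp(q) - 1)^3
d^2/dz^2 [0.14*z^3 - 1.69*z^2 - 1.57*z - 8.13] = 0.84*z - 3.38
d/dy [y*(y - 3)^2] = 3*(y - 3)*(y - 1)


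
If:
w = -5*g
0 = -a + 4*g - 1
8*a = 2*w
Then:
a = -5/21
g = 4/21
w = -20/21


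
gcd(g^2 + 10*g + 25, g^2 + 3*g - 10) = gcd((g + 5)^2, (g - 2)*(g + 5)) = g + 5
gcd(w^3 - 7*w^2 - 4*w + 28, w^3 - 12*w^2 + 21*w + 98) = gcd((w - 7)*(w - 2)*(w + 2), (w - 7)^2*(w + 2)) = w^2 - 5*w - 14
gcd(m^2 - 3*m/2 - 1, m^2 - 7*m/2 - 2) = m + 1/2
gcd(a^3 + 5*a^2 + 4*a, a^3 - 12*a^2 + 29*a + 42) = a + 1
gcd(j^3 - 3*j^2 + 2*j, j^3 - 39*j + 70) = j - 2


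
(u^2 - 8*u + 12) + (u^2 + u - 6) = 2*u^2 - 7*u + 6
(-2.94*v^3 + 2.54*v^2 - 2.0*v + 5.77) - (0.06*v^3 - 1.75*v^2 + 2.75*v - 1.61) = -3.0*v^3 + 4.29*v^2 - 4.75*v + 7.38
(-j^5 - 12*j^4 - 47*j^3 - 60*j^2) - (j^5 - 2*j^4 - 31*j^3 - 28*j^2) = -2*j^5 - 10*j^4 - 16*j^3 - 32*j^2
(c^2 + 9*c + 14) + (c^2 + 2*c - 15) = 2*c^2 + 11*c - 1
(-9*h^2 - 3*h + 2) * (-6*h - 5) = 54*h^3 + 63*h^2 + 3*h - 10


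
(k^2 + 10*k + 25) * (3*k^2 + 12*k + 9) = 3*k^4 + 42*k^3 + 204*k^2 + 390*k + 225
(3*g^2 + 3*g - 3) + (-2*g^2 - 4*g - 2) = g^2 - g - 5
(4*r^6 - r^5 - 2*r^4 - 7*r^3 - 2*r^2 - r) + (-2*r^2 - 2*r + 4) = 4*r^6 - r^5 - 2*r^4 - 7*r^3 - 4*r^2 - 3*r + 4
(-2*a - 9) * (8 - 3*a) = 6*a^2 + 11*a - 72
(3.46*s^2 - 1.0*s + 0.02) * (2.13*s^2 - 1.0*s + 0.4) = 7.3698*s^4 - 5.59*s^3 + 2.4266*s^2 - 0.42*s + 0.008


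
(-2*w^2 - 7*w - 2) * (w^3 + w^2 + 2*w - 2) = -2*w^5 - 9*w^4 - 13*w^3 - 12*w^2 + 10*w + 4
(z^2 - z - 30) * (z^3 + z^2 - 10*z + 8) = z^5 - 41*z^3 - 12*z^2 + 292*z - 240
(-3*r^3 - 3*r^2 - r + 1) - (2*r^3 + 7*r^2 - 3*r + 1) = -5*r^3 - 10*r^2 + 2*r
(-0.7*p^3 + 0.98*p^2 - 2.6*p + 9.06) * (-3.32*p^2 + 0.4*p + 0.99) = 2.324*p^5 - 3.5336*p^4 + 8.331*p^3 - 30.149*p^2 + 1.05*p + 8.9694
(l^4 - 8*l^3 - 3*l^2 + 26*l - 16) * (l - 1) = l^5 - 9*l^4 + 5*l^3 + 29*l^2 - 42*l + 16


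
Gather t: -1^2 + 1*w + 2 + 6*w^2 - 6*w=6*w^2 - 5*w + 1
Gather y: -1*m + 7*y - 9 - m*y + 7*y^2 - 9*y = -m + 7*y^2 + y*(-m - 2) - 9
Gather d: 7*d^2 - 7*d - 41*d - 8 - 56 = 7*d^2 - 48*d - 64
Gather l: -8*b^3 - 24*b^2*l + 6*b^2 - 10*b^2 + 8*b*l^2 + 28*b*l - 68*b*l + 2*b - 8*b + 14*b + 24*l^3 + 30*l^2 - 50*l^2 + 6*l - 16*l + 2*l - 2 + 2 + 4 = -8*b^3 - 4*b^2 + 8*b + 24*l^3 + l^2*(8*b - 20) + l*(-24*b^2 - 40*b - 8) + 4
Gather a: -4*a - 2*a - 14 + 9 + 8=3 - 6*a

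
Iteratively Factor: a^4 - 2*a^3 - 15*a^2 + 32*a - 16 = (a - 4)*(a^3 + 2*a^2 - 7*a + 4) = (a - 4)*(a - 1)*(a^2 + 3*a - 4) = (a - 4)*(a - 1)^2*(a + 4)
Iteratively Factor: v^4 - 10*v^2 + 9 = (v - 3)*(v^3 + 3*v^2 - v - 3) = (v - 3)*(v + 1)*(v^2 + 2*v - 3) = (v - 3)*(v + 1)*(v + 3)*(v - 1)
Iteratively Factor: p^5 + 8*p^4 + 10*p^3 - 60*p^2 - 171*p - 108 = (p + 3)*(p^4 + 5*p^3 - 5*p^2 - 45*p - 36) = (p - 3)*(p + 3)*(p^3 + 8*p^2 + 19*p + 12) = (p - 3)*(p + 3)^2*(p^2 + 5*p + 4) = (p - 3)*(p + 1)*(p + 3)^2*(p + 4)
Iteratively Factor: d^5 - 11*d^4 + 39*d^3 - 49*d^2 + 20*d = (d - 1)*(d^4 - 10*d^3 + 29*d^2 - 20*d) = (d - 1)^2*(d^3 - 9*d^2 + 20*d) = (d - 4)*(d - 1)^2*(d^2 - 5*d) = d*(d - 4)*(d - 1)^2*(d - 5)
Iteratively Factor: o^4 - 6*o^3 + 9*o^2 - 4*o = (o - 1)*(o^3 - 5*o^2 + 4*o) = o*(o - 1)*(o^2 - 5*o + 4) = o*(o - 1)^2*(o - 4)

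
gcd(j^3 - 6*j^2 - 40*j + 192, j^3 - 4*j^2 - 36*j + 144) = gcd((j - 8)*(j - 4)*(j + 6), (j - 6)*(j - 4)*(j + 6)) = j^2 + 2*j - 24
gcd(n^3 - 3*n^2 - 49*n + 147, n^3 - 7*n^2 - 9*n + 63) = n^2 - 10*n + 21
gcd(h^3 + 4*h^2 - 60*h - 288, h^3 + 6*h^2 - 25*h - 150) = h + 6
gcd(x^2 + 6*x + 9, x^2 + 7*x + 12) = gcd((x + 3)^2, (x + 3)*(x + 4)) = x + 3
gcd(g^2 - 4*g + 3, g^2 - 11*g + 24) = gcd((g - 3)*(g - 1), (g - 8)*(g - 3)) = g - 3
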